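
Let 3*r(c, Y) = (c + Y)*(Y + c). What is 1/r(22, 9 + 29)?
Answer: 1/1200 ≈ 0.00083333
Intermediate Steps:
r(c, Y) = (Y + c)²/3 (r(c, Y) = ((c + Y)*(Y + c))/3 = ((Y + c)*(Y + c))/3 = (Y + c)²/3)
1/r(22, 9 + 29) = 1/(((9 + 29) + 22)²/3) = 1/((38 + 22)²/3) = 1/((⅓)*60²) = 1/((⅓)*3600) = 1/1200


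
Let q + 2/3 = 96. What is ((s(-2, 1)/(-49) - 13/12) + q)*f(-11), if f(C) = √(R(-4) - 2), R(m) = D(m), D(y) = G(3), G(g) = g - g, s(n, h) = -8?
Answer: 18505*I*√2/196 ≈ 133.52*I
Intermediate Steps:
G(g) = 0
q = 286/3 (q = -⅔ + 96 = 286/3 ≈ 95.333)
D(y) = 0
R(m) = 0
f(C) = I*√2 (f(C) = √(0 - 2) = √(-2) = I*√2)
((s(-2, 1)/(-49) - 13/12) + q)*f(-11) = ((-8/(-49) - 13/12) + 286/3)*(I*√2) = ((-8*(-1/49) - 13*1/12) + 286/3)*(I*√2) = ((8/49 - 13/12) + 286/3)*(I*√2) = (-541/588 + 286/3)*(I*√2) = 18505*(I*√2)/196 = 18505*I*√2/196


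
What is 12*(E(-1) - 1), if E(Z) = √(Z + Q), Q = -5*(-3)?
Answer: -12 + 12*√14 ≈ 32.900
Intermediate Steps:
Q = 15
E(Z) = √(15 + Z) (E(Z) = √(Z + 15) = √(15 + Z))
12*(E(-1) - 1) = 12*(√(15 - 1) - 1) = 12*(√14 - 1) = 12*(-1 + √14) = -12 + 12*√14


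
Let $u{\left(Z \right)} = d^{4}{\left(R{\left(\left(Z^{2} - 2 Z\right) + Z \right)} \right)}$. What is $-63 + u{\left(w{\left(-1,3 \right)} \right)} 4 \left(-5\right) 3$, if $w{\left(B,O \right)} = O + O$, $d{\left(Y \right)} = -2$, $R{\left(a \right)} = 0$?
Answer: $-1023$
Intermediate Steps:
$w{\left(B,O \right)} = 2 O$
$u{\left(Z \right)} = 16$ ($u{\left(Z \right)} = \left(-2\right)^{4} = 16$)
$-63 + u{\left(w{\left(-1,3 \right)} \right)} 4 \left(-5\right) 3 = -63 + 16 \cdot 4 \left(-5\right) 3 = -63 + 16 \left(\left(-20\right) 3\right) = -63 + 16 \left(-60\right) = -63 - 960 = -1023$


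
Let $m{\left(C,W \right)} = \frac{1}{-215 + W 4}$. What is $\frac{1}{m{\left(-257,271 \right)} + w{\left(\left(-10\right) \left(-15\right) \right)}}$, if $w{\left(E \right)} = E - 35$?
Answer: $\frac{869}{99936} \approx 0.0086956$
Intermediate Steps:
$m{\left(C,W \right)} = \frac{1}{-215 + 4 W}$
$w{\left(E \right)} = -35 + E$
$\frac{1}{m{\left(-257,271 \right)} + w{\left(\left(-10\right) \left(-15\right) \right)}} = \frac{1}{\frac{1}{-215 + 4 \cdot 271} - -115} = \frac{1}{\frac{1}{-215 + 1084} + \left(-35 + 150\right)} = \frac{1}{\frac{1}{869} + 115} = \frac{1}{\frac{99936}{869}} = \frac{869}{99936}$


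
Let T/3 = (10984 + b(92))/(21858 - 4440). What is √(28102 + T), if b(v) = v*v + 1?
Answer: √947421111766/5806 ≈ 167.65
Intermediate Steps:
b(v) = 1 + v² (b(v) = v² + 1 = 1 + v²)
T = 19449/5806 (T = 3*((10984 + (1 + 92²))/(21858 - 4440)) = 3*((10984 + (1 + 8464))/17418) = 3*((10984 + 8465)*(1/17418)) = 3*(19449*(1/17418)) = 3*(6483/5806) = 19449/5806 ≈ 3.3498)
√(28102 + T) = √(28102 + 19449/5806) = √(163179661/5806) = √947421111766/5806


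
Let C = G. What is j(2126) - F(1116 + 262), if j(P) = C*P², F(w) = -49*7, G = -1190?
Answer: -5378652097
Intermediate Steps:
F(w) = -343
C = -1190
j(P) = -1190*P²
j(2126) - F(1116 + 262) = -1190*2126² - 1*(-343) = -1190*4519876 + 343 = -5378652440 + 343 = -5378652097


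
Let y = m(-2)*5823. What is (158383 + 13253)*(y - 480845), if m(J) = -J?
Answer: -80531439564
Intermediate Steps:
y = 11646 (y = -1*(-2)*5823 = 2*5823 = 11646)
(158383 + 13253)*(y - 480845) = (158383 + 13253)*(11646 - 480845) = 171636*(-469199) = -80531439564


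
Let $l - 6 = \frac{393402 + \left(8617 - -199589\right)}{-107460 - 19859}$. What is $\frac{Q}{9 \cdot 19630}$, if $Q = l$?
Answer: $\frac{9017}{1249635985} \approx 7.2157 \cdot 10^{-6}$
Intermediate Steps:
$l = \frac{162306}{127319}$ ($l = 6 + \frac{393402 + \left(8617 - -199589\right)}{-107460 - 19859} = 6 + \frac{393402 + \left(8617 + 199589\right)}{-127319} = 6 + \left(393402 + 208206\right) \left(- \frac{1}{127319}\right) = 6 + 601608 \left(- \frac{1}{127319}\right) = 6 - \frac{601608}{127319} = \frac{162306}{127319} \approx 1.2748$)
$Q = \frac{162306}{127319} \approx 1.2748$
$\frac{Q}{9 \cdot 19630} = \frac{162306}{127319 \cdot 9 \cdot 19630} = \frac{162306}{127319 \cdot 176670} = \frac{162306}{127319} \cdot \frac{1}{176670} = \frac{9017}{1249635985}$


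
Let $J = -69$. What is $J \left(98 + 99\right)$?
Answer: $-13593$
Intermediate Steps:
$J \left(98 + 99\right) = - 69 \left(98 + 99\right) = \left(-69\right) 197 = -13593$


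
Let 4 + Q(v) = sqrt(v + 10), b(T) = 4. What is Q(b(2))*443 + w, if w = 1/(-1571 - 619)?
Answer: -3880681/2190 + 443*sqrt(14) ≈ -114.45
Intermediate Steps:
w = -1/2190 (w = 1/(-2190) = -1/2190 ≈ -0.00045662)
Q(v) = -4 + sqrt(10 + v) (Q(v) = -4 + sqrt(v + 10) = -4 + sqrt(10 + v))
Q(b(2))*443 + w = (-4 + sqrt(10 + 4))*443 - 1/2190 = (-4 + sqrt(14))*443 - 1/2190 = (-1772 + 443*sqrt(14)) - 1/2190 = -3880681/2190 + 443*sqrt(14)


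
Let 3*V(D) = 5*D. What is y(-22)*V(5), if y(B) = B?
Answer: -550/3 ≈ -183.33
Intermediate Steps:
V(D) = 5*D/3 (V(D) = (5*D)/3 = 5*D/3)
y(-22)*V(5) = -110*5/3 = -22*25/3 = -550/3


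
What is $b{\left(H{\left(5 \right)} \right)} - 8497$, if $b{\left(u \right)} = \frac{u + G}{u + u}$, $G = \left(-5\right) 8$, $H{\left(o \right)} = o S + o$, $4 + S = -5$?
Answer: $-8496$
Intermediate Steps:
$S = -9$ ($S = -4 - 5 = -9$)
$H{\left(o \right)} = - 8 o$ ($H{\left(o \right)} = o \left(-9\right) + o = - 9 o + o = - 8 o$)
$G = -40$
$b{\left(u \right)} = \frac{-40 + u}{2 u}$ ($b{\left(u \right)} = \frac{u - 40}{u + u} = \frac{-40 + u}{2 u}$)
$b{\left(H{\left(5 \right)} \right)} - 8497 = \frac{-40 - 40}{2 \left(\left(-8\right) 5\right)} - 8497 = \frac{-40 - 40}{2 \left(-40\right)} - 8497 = \frac{1}{2} \left(- \frac{1}{40}\right) \left(-80\right) - 8497 = 1 - 8497 = -8496$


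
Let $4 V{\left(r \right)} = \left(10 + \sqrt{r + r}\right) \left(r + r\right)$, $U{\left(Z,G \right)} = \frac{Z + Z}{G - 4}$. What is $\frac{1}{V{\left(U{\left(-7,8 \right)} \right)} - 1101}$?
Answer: $- \frac{17896}{20017019} + \frac{28 i \sqrt{7}}{20017019} \approx -0.00089404 + 3.7009 \cdot 10^{-6} i$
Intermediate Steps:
$U{\left(Z,G \right)} = \frac{2 Z}{-4 + G}$
$V{\left(r \right)} = \frac{r \left(10 + \sqrt{2} \sqrt{r}\right)}{2}$ ($V{\left(r \right)} = \frac{\left(10 + \sqrt{r + r}\right) \left(r + r\right)}{4} = \frac{\left(10 + \sqrt{2 r}\right) 2 r}{4} = \frac{\left(10 + \sqrt{2} \sqrt{r}\right) 2 r}{4} = \frac{2 r \left(10 + \sqrt{2} \sqrt{r}\right)}{4} = \frac{r \left(10 + \sqrt{2} \sqrt{r}\right)}{2}$)
$\frac{1}{V{\left(U{\left(-7,8 \right)} \right)} - 1101} = \frac{1}{\left(5 \cdot 2 \left(-7\right) \frac{1}{-4 + 8} + \frac{\sqrt{2} \left(2 \left(-7\right) \frac{1}{-4 + 8}\right)^{\frac{3}{2}}}{2}\right) - 1101} = \frac{1}{\left(5 \cdot 2 \left(-7\right) \frac{1}{4} + \frac{\sqrt{2} \left(2 \left(-7\right) \frac{1}{4}\right)^{\frac{3}{2}}}{2}\right) - 1101} = \frac{1}{\left(5 \left(- \frac{7}{2}\right) + \frac{\sqrt{2} \left(- \frac{7}{2}\right)^{\frac{3}{2}}}{2}\right) - 1101} = \frac{1}{\left(- \frac{35}{2} + \frac{\sqrt{2} \left(- \frac{7 i \sqrt{14}}{4}\right)}{2}\right) - 1101} = \frac{1}{\left(- \frac{35}{2} - \frac{7 i \sqrt{7}}{4}\right) - 1101} = \frac{1}{- \frac{2237}{2} - \frac{7 i \sqrt{7}}{4}}$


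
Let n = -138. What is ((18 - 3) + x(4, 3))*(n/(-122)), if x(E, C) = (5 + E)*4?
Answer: 3519/61 ≈ 57.689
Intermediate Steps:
x(E, C) = 20 + 4*E
((18 - 3) + x(4, 3))*(n/(-122)) = ((18 - 3) + (20 + 4*4))*(-138/(-122)) = (15 + (20 + 16))*(-138*(-1/122)) = (15 + 36)*(69/61) = 51*(69/61) = 3519/61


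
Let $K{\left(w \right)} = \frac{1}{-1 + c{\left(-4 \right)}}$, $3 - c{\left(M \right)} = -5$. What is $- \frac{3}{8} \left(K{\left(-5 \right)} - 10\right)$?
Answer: $\frac{207}{56} \approx 3.6964$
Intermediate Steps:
$c{\left(M \right)} = 8$ ($c{\left(M \right)} = 3 - -5 = 3 + 5 = 8$)
$K{\left(w \right)} = \frac{1}{7}$ ($K{\left(w \right)} = \frac{1}{-1 + 8} = \frac{1}{7}$)
$- \frac{3}{8} \left(K{\left(-5 \right)} - 10\right) = - \frac{3}{8} \left(\frac{1}{7} - 10\right) = \left(-3\right) \frac{1}{8} \left(- \frac{69}{7}\right) = \left(- \frac{3}{8}\right) \left(- \frac{69}{7}\right) = \frac{207}{56}$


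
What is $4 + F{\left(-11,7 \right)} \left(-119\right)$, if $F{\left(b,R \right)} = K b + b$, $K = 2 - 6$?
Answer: $-3923$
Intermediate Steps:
$K = -4$ ($K = 2 - 6 = -4$)
$F{\left(b,R \right)} = - 3 b$ ($F{\left(b,R \right)} = - 4 b + b = - 3 b$)
$4 + F{\left(-11,7 \right)} \left(-119\right) = 4 + \left(-3\right) \left(-11\right) \left(-119\right) = 4 + 33 \left(-119\right) = 4 - 3927 = -3923$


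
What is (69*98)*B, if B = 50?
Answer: 338100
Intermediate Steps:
(69*98)*B = (69*98)*50 = 6762*50 = 338100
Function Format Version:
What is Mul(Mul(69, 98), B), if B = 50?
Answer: 338100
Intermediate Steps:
Mul(Mul(69, 98), B) = Mul(Mul(69, 98), 50) = Mul(6762, 50) = 338100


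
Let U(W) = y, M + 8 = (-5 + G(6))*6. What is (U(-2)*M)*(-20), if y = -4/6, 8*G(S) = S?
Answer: -1340/3 ≈ -446.67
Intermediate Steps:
G(S) = S/8
M = -67/2 (M = -8 + (-5 + (1/8)*6)*6 = -8 + (-5 + 3/4)*6 = -8 - 17/4*6 = -8 - 51/2 = -67/2 ≈ -33.500)
y = -2/3 (y = -4*1/6 = -2/3 ≈ -0.66667)
U(W) = -2/3
(U(-2)*M)*(-20) = -2/3*(-67/2)*(-20) = (67/3)*(-20) = -1340/3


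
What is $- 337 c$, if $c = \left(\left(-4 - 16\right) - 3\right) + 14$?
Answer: $3033$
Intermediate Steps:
$c = -9$ ($c = \left(\left(-4 - 16\right) - 3\right) + 14 = \left(-20 - 3\right) + 14 = -23 + 14 = -9$)
$- 337 c = \left(-337\right) \left(-9\right) = 3033$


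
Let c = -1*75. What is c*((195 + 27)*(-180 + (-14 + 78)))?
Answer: 1931400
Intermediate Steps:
c = -75
c*((195 + 27)*(-180 + (-14 + 78))) = -75*(195 + 27)*(-180 + (-14 + 78)) = -16650*(-180 + 64) = -16650*(-116) = -75*(-25752) = 1931400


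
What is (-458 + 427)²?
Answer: 961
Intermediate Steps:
(-458 + 427)² = (-31)² = 961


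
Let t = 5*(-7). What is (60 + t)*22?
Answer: 550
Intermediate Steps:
t = -35
(60 + t)*22 = (60 - 35)*22 = 25*22 = 550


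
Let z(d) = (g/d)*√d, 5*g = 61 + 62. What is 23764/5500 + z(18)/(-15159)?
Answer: 5941/1375 - 41*√2/151590 ≈ 4.3203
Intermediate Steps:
g = 123/5 (g = (61 + 62)/5 = (⅕)*123 = 123/5 ≈ 24.600)
z(d) = 123/(5*√d) (z(d) = (123/(5*d))*√d = 123/(5*√d))
23764/5500 + z(18)/(-15159) = 23764/5500 + (123/(5*√18))/(-15159) = 23764*(1/5500) + (123*(√2/6)/5)*(-1/15159) = 5941/1375 + (41*√2/10)*(-1/15159) = 5941/1375 - 41*√2/151590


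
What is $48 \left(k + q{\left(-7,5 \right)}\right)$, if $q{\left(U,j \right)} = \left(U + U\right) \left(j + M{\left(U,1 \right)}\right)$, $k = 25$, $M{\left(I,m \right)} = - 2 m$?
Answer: $-816$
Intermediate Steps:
$q{\left(U,j \right)} = 2 U \left(-2 + j\right)$ ($q{\left(U,j \right)} = \left(U + U\right) \left(j - 2\right) = 2 U \left(j - 2\right) = 2 U \left(-2 + j\right)$)
$48 \left(k + q{\left(-7,5 \right)}\right) = 48 \left(25 + 2 \left(-7\right) \left(-2 + 5\right)\right) = 48 \left(25 + 2 \left(-7\right) 3\right) = 48 \left(25 - 42\right) = 48 \left(-17\right) = -816$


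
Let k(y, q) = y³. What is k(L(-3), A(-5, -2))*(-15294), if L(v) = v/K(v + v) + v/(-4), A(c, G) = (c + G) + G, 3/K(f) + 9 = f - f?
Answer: -453612393/32 ≈ -1.4175e+7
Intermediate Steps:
K(f) = -⅓ (K(f) = 3/(-9 + (f - f)) = 3/(-9 + 0) = 3/(-9) = 3*(-⅑) = -⅓)
A(c, G) = c + 2*G (A(c, G) = (G + c) + G = c + 2*G)
L(v) = -13*v/4 (L(v) = v/(-⅓) + v/(-4) = v*(-3) + v*(-¼) = -3*v - v/4 = -13*v/4)
k(L(-3), A(-5, -2))*(-15294) = (-13/4*(-3))³*(-15294) = (39/4)³*(-15294) = (59319/64)*(-15294) = -453612393/32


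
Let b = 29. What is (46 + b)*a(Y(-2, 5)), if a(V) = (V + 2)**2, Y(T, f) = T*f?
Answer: 4800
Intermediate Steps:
a(V) = (2 + V)**2
(46 + b)*a(Y(-2, 5)) = (46 + 29)*(2 - 2*5)**2 = 75*(2 - 10)**2 = 75*(-8)**2 = 75*64 = 4800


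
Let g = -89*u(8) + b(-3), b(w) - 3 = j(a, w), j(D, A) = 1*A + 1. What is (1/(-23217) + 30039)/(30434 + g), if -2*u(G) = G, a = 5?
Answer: 697415462/714874647 ≈ 0.97558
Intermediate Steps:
u(G) = -G/2
j(D, A) = 1 + A (j(D, A) = A + 1 = 1 + A)
b(w) = 4 + w (b(w) = 3 + (1 + w) = 4 + w)
g = 357 (g = -(-89)*8/2 + (4 - 3) = -89*(-4) + 1 = 356 + 1 = 357)
(1/(-23217) + 30039)/(30434 + g) = (1/(-23217) + 30039)/(30434 + 357) = (-1/23217 + 30039)/30791 = (697415462/23217)*(1/30791) = 697415462/714874647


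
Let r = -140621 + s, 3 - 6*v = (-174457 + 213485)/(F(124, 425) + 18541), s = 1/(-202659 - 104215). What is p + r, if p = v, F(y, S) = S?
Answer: -613828149595700/4365129213 ≈ -1.4062e+5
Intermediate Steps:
s = -1/306874 (s = 1/(-306874) = -1/306874 ≈ -3.2587e-6)
v = 8935/56898 (v = ½ - (-174457 + 213485)/(6*(425 + 18541)) = ½ - 19514/(3*18966) = ½ - ⅙*19514/9483 = ½ - 9757/28449 = 8935/56898 ≈ 0.15704)
p = 8935/56898 ≈ 0.15704
r = -43152928755/306874 (r = -140621 - 1/306874 = -43152928755/306874 ≈ -1.4062e+5)
p + r = 8935/56898 - 43152928755/306874 = -613828149595700/4365129213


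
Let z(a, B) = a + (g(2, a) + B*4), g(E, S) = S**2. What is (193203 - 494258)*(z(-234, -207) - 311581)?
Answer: 77638170785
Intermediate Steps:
z(a, B) = a + a**2 + 4*B (z(a, B) = a + (a**2 + B*4) = a + (a**2 + 4*B) = a + a**2 + 4*B)
(193203 - 494258)*(z(-234, -207) - 311581) = (193203 - 494258)*((-234 + (-234)**2 + 4*(-207)) - 311581) = -301055*((-234 + 54756 - 828) - 311581) = -301055*(53694 - 311581) = -301055*(-257887) = 77638170785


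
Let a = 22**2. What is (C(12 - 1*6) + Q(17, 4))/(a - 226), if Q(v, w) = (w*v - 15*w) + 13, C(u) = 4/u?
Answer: 65/774 ≈ 0.083979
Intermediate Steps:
Q(v, w) = 13 - 15*w + v*w (Q(v, w) = (v*w - 15*w) + 13 = (-15*w + v*w) + 13 = 13 - 15*w + v*w)
a = 484
(C(12 - 1*6) + Q(17, 4))/(a - 226) = (4/(12 - 1*6) + (13 - 15*4 + 17*4))/(484 - 226) = (4/(12 - 6) + (13 - 60 + 68))/258 = (4/6 + 21)*(1/258) = (4*(1/6) + 21)*(1/258) = (2/3 + 21)*(1/258) = (65/3)*(1/258) = 65/774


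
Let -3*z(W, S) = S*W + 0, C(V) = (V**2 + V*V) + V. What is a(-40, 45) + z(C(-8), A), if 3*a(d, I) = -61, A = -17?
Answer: 1979/3 ≈ 659.67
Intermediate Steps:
a(d, I) = -61/3 (a(d, I) = (1/3)*(-61) = -61/3)
C(V) = V + 2*V**2 (C(V) = (V**2 + V**2) + V = 2*V**2 + V = V + 2*V**2)
z(W, S) = -S*W/3 (z(W, S) = -(S*W + 0)/3 = -S*W/3)
a(-40, 45) + z(C(-8), A) = -61/3 - 1/3*(-17)*(-8*(1 + 2*(-8))) = -61/3 - 1/3*(-17)*(-8*(1 - 16)) = -61/3 - 1/3*(-17)*(-8*(-15)) = -61/3 - 1/3*(-17)*120 = -61/3 + 680 = 1979/3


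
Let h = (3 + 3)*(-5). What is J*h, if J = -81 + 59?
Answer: 660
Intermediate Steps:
h = -30 (h = 6*(-5) = -30)
J = -22
J*h = -22*(-30) = 660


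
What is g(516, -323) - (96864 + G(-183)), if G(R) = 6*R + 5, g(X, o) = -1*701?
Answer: -96472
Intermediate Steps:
g(X, o) = -701
G(R) = 5 + 6*R
g(516, -323) - (96864 + G(-183)) = -701 - (96864 + (5 + 6*(-183))) = -701 - (96864 + (5 - 1098)) = -701 - (96864 - 1093) = -701 - 1*95771 = -701 - 95771 = -96472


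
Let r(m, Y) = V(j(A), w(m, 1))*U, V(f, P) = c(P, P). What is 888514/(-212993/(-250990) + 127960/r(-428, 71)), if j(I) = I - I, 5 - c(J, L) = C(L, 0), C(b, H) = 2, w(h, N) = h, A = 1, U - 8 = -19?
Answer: -7359268252380/32109651631 ≈ -229.19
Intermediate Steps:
U = -11 (U = 8 - 19 = -11)
c(J, L) = 3 (c(J, L) = 5 - 1*2 = 5 - 2 = 3)
j(I) = 0
V(f, P) = 3
r(m, Y) = -33 (r(m, Y) = 3*(-11) = -33)
888514/(-212993/(-250990) + 127960/r(-428, 71)) = 888514/(-212993/(-250990) + 127960/(-33)) = 888514/(-212993*(-1/250990) + 127960*(-1/33)) = 888514/(212993/250990 - 127960/33) = 888514/(-32109651631/8282670) = 888514*(-8282670/32109651631) = -7359268252380/32109651631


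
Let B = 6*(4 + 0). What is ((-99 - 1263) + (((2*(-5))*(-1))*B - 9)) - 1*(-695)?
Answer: -436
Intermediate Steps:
B = 24 (B = 6*4 = 24)
((-99 - 1263) + (((2*(-5))*(-1))*B - 9)) - 1*(-695) = ((-99 - 1263) + (((2*(-5))*(-1))*24 - 9)) - 1*(-695) = (-1362 + (-10*(-1)*24 - 9)) + 695 = (-1362 + (10*24 - 9)) + 695 = (-1362 + (240 - 9)) + 695 = (-1362 + 231) + 695 = -1131 + 695 = -436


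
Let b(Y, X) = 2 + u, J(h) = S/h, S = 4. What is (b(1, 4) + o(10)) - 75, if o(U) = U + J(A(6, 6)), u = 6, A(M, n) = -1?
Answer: -61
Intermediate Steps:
J(h) = 4/h
b(Y, X) = 8 (b(Y, X) = 2 + 6 = 8)
o(U) = -4 + U (o(U) = U + 4/(-1) = U + 4*(-1) = U - 4 = -4 + U)
(b(1, 4) + o(10)) - 75 = (8 + (-4 + 10)) - 75 = (8 + 6) - 75 = 14 - 75 = -61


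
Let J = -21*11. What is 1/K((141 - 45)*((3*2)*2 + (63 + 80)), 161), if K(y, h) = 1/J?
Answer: -231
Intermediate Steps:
J = -231
K(y, h) = -1/231 (K(y, h) = 1/(-231) = -1/231)
1/K((141 - 45)*((3*2)*2 + (63 + 80)), 161) = 1/(-1/231) = -231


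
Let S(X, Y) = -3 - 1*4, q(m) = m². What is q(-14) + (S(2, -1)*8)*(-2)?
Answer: 308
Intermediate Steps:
S(X, Y) = -7 (S(X, Y) = -3 - 4 = -7)
q(-14) + (S(2, -1)*8)*(-2) = (-14)² - 7*8*(-2) = 196 - 56*(-2) = 196 + 112 = 308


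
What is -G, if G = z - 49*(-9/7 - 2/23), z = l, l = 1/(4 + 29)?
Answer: -51074/759 ≈ -67.291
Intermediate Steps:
l = 1/33 ≈ 0.030303
z = 1/33 ≈ 0.030303
G = 51074/759 (G = 1/33 - 49*(-9/7 - 2/23) = 1/33 - 49*(-221/161) = 1/33 + 1547/23 = 51074/759 ≈ 67.291)
-G = -1*51074/759 = -51074/759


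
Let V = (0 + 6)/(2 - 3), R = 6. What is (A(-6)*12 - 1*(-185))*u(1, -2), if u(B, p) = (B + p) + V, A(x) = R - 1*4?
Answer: -1463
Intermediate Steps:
A(x) = 2 (A(x) = 6 - 1*4 = 6 - 4 = 2)
V = -6 (V = 6/(-1) = 6*(-1) = -6)
u(B, p) = -6 + B + p (u(B, p) = (B + p) - 6 = -6 + B + p)
(A(-6)*12 - 1*(-185))*u(1, -2) = (2*12 - 1*(-185))*(-6 + 1 - 2) = (24 + 185)*(-7) = 209*(-7) = -1463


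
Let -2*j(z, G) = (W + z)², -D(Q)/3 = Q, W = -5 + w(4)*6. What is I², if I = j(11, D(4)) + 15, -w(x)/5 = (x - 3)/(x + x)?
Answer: 159201/1024 ≈ 155.47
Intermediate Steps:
w(x) = -5*(-3 + x)/(2*x) (w(x) = -5*(x - 3)/(x + x) = -5*(-3 + x)/(2*x))
W = -35/4 (W = -5 + ((5/2)*(3 - 1*4)/4)*6 = -5 + ((5/2)*(¼)*(3 - 4))*6 = -5 + ((5/2)*(¼)*(-1))*6 = -5 - 5/8*6 = -5 - 15/4 = -35/4 ≈ -8.7500)
D(Q) = -3*Q
j(z, G) = -(-35/4 + z)²/2
I = 399/32 (I = -(-35 + 4*11)²/32 + 15 = -(-35 + 44)²/32 + 15 = -1/32*9² + 15 = -1/32*81 + 15 = -81/32 + 15 = 399/32 ≈ 12.469)
I² = (399/32)² = 159201/1024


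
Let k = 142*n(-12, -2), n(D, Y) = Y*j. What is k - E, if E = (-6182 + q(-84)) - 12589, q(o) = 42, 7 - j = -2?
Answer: 16173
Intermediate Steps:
j = 9 (j = 7 - 1*(-2) = 7 + 2 = 9)
n(D, Y) = 9*Y (n(D, Y) = Y*9 = 9*Y)
k = -2556 (k = 142*(9*(-2)) = 142*(-18) = -2556)
E = -18729 (E = (-6182 + 42) - 12589 = -6140 - 12589 = -18729)
k - E = -2556 - 1*(-18729) = -2556 + 18729 = 16173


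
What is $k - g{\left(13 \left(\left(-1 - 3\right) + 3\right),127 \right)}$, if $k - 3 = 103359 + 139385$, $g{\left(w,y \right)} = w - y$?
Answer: $242887$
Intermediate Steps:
$k = 242747$ ($k = 3 + \left(103359 + 139385\right) = 3 + 242744 = 242747$)
$k - g{\left(13 \left(\left(-1 - 3\right) + 3\right),127 \right)} = 242747 - \left(13 \left(\left(-1 - 3\right) + 3\right) - 127\right) = 242747 - \left(13 \left(-4 + 3\right) - 127\right) = 242747 - \left(13 \left(-1\right) - 127\right) = 242747 - \left(-13 - 127\right) = 242747 - -140 = 242747 + 140 = 242887$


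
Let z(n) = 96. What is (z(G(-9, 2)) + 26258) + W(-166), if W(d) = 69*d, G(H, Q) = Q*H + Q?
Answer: 14900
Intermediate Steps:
G(H, Q) = Q + H*Q (G(H, Q) = H*Q + Q = Q + H*Q)
(z(G(-9, 2)) + 26258) + W(-166) = (96 + 26258) + 69*(-166) = 26354 - 11454 = 14900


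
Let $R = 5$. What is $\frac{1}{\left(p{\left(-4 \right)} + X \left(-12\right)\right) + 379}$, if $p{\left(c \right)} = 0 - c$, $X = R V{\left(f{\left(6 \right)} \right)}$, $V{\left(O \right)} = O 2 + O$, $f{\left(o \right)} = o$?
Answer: $- \frac{1}{697} \approx -0.0014347$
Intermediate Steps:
$V{\left(O \right)} = 3 O$ ($V{\left(O \right)} = 2 O + O = 3 O$)
$X = 90$ ($X = 5 \cdot 3 \cdot 6 = 5 \cdot 18 = 90$)
$p{\left(c \right)} = - c$
$\frac{1}{\left(p{\left(-4 \right)} + X \left(-12\right)\right) + 379} = \frac{1}{\left(\left(-1\right) \left(-4\right) + 90 \left(-12\right)\right) + 379} = \frac{1}{\left(4 - 1080\right) + 379} = \frac{1}{-1076 + 379} = \frac{1}{-697} = - \frac{1}{697}$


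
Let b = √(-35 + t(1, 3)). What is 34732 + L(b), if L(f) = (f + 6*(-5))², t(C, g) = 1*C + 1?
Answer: 35599 - 60*I*√33 ≈ 35599.0 - 344.67*I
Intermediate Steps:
t(C, g) = 1 + C (t(C, g) = C + 1 = 1 + C)
b = I*√33 (b = √(-35 + (1 + 1)) = √(-35 + 2) = √(-33) = I*√33 ≈ 5.7446*I)
L(f) = (-30 + f)² (L(f) = (f - 30)² = (-30 + f)²)
34732 + L(b) = 34732 + (-30 + I*√33)²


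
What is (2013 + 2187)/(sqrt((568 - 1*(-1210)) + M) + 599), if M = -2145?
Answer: 314475/44896 - 525*I*sqrt(367)/44896 ≈ 7.0045 - 0.22402*I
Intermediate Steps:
(2013 + 2187)/(sqrt((568 - 1*(-1210)) + M) + 599) = (2013 + 2187)/(sqrt((568 - 1*(-1210)) - 2145) + 599) = 4200/(sqrt((568 + 1210) - 2145) + 599) = 4200/(sqrt(1778 - 2145) + 599) = 4200/(sqrt(-367) + 599) = 4200/(I*sqrt(367) + 599) = 4200/(599 + I*sqrt(367))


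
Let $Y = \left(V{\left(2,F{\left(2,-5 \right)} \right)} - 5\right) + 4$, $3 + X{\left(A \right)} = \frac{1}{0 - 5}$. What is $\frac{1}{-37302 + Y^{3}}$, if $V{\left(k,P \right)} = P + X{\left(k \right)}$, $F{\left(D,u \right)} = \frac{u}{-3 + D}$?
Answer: $- \frac{125}{4662686} \approx -2.6809 \cdot 10^{-5}$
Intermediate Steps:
$X{\left(A \right)} = - \frac{16}{5}$ ($X{\left(A \right)} = -3 + \frac{1}{0 - 5} = -3 + \frac{1}{-5} = -3 - \frac{1}{5} = - \frac{16}{5}$)
$V{\left(k,P \right)} = - \frac{16}{5} + P$ ($V{\left(k,P \right)} = P - \frac{16}{5} = - \frac{16}{5} + P$)
$Y = \frac{4}{5}$ ($Y = \left(\left(- \frac{16}{5} - \frac{5}{-3 + 2}\right) - 5\right) + 4 = \left(\left(- \frac{16}{5} - \frac{5}{-1}\right) - 5\right) + 4 = \left(\left(- \frac{16}{5} - -5\right) - 5\right) + 4 = \left(\left(- \frac{16}{5} + 5\right) - 5\right) + 4 = \left(\frac{9}{5} - 5\right) + 4 = - \frac{16}{5} + 4 = \frac{4}{5} \approx 0.8$)
$\frac{1}{-37302 + Y^{3}} = \frac{1}{-37302 + \left(\frac{4}{5}\right)^{3}} = \frac{1}{-37302 + \frac{64}{125}} = \frac{1}{- \frac{4662686}{125}} = - \frac{125}{4662686}$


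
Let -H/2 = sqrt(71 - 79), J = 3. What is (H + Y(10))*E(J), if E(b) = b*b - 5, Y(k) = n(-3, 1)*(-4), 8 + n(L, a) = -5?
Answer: 208 - 16*I*sqrt(2) ≈ 208.0 - 22.627*I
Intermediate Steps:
H = -4*I*sqrt(2) (H = -2*sqrt(71 - 79) = -4*I*sqrt(2) ≈ -5.6569*I)
n(L, a) = -13 (n(L, a) = -8 - 5 = -13)
Y(k) = 52 (Y(k) = -13*(-4) = 52)
E(b) = -5 + b**2 (E(b) = b**2 - 5 = -5 + b**2)
(H + Y(10))*E(J) = (-4*I*sqrt(2) + 52)*(-5 + 3**2) = (52 - 4*I*sqrt(2))*(-5 + 9) = (52 - 4*I*sqrt(2))*4 = 208 - 16*I*sqrt(2)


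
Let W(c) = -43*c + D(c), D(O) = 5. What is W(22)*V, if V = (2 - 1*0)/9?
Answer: -1882/9 ≈ -209.11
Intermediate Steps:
W(c) = 5 - 43*c (W(c) = -43*c + 5 = 5 - 43*c)
V = 2/9 (V = (2 + 0)*(1/9) = 2*(1/9) = 2/9 ≈ 0.22222)
W(22)*V = (5 - 43*22)*(2/9) = (5 - 946)*(2/9) = -941*2/9 = -1882/9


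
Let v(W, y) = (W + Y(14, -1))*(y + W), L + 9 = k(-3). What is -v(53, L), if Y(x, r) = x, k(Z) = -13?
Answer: -2077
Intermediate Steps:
L = -22 (L = -9 - 13 = -22)
v(W, y) = (14 + W)*(W + y) (v(W, y) = (W + 14)*(y + W) = (14 + W)*(W + y))
-v(53, L) = -(53² + 14*53 + 14*(-22) + 53*(-22)) = -(2809 + 742 - 308 - 1166) = -1*2077 = -2077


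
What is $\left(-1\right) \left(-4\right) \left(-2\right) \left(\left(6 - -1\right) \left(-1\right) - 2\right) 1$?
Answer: $72$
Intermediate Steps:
$\left(-1\right) \left(-4\right) \left(-2\right) \left(\left(6 - -1\right) \left(-1\right) - 2\right) 1 = 4 \left(-2\right) \left(\left(6 + 1\right) \left(-1\right) - 2\right) 1 = - 8 \left(7 \left(-1\right) - 2\right) 1 = - 8 \left(-7 - 2\right) 1 = \left(-8\right) \left(-9\right) 1 = 72 \cdot 1 = 72$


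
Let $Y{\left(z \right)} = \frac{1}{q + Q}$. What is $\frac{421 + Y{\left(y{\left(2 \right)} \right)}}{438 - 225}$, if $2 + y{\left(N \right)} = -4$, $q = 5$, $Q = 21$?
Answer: $\frac{3649}{1846} \approx 1.9767$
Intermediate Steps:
$y{\left(N \right)} = -6$ ($y{\left(N \right)} = -2 - 4 = -6$)
$Y{\left(z \right)} = \frac{1}{26}$ ($Y{\left(z \right)} = \frac{1}{5 + 21} = \frac{1}{26}$)
$\frac{421 + Y{\left(y{\left(2 \right)} \right)}}{438 - 225} = \frac{421 + \frac{1}{26}}{438 - 225} = \frac{10947}{26 \cdot 213} = \frac{10947}{26} \cdot \frac{1}{213} = \frac{3649}{1846}$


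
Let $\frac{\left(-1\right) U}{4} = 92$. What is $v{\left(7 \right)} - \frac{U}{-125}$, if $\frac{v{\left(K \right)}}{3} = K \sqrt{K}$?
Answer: $- \frac{368}{125} + 21 \sqrt{7} \approx 52.617$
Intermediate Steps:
$U = -368$ ($U = \left(-4\right) 92 = -368$)
$v{\left(K \right)} = 3 K^{\frac{3}{2}}$ ($v{\left(K \right)} = 3 K \sqrt{K} = 3 K^{\frac{3}{2}}$)
$v{\left(7 \right)} - \frac{U}{-125} = 3 \cdot 7^{\frac{3}{2}} - \frac{1}{-125} \left(-368\right) = 3 \cdot 7 \sqrt{7} - \left(- \frac{1}{125}\right) \left(-368\right) = 21 \sqrt{7} - \frac{368}{125} = - \frac{368}{125} + 21 \sqrt{7}$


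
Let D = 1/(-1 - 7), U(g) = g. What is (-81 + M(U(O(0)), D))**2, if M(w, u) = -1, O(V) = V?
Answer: 6724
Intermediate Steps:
D = -1/8 (D = 1/(-8) = -1/8 ≈ -0.12500)
(-81 + M(U(O(0)), D))**2 = (-81 - 1)**2 = (-82)**2 = 6724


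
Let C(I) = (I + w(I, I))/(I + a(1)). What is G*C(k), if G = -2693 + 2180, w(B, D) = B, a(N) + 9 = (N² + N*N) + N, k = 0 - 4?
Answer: -2052/5 ≈ -410.40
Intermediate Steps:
k = -4
a(N) = -9 + N + 2*N² (a(N) = -9 + ((N² + N*N) + N) = -9 + ((N² + N²) + N) = -9 + (2*N² + N) = -9 + (N + 2*N²) = -9 + N + 2*N²)
C(I) = 2*I/(-6 + I) (C(I) = (I + I)/(I + (-9 + 1 + 2*1²)) = (2*I)/(I + (-9 + 1 + 2*1)) = (2*I)/(I + (-9 + 1 + 2)) = (2*I)/(I - 6) = (2*I)/(-6 + I) = 2*I/(-6 + I))
G = -513
G*C(k) = -1026*(-4)/(-6 - 4) = -1026*(-4)/(-10) = -1026*(-4)*(-1)/10 = -513*⅘ = -2052/5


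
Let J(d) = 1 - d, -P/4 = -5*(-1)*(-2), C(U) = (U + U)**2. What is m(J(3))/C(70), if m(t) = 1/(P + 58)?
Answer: 1/1920800 ≈ 5.2062e-7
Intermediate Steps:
C(U) = 4*U**2 (C(U) = (2*U)**2 = 4*U**2)
P = 40 (P = -4*(-5*(-1))*(-2) = -20*(-2) = -4*(-10) = 40)
m(t) = 1/98 (m(t) = 1/(40 + 58) = 1/98)
m(J(3))/C(70) = 1/(98*((4*70**2))) = 1/(98*((4*4900))) = (1/98)/19600 = (1/98)*(1/19600) = 1/1920800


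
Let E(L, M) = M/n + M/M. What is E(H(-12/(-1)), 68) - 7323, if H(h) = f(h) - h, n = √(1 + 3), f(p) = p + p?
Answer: -7288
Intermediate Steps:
f(p) = 2*p
n = 2 (n = √4 = 2)
H(h) = h (H(h) = 2*h - h = h)
E(L, M) = 1 + M/2 (E(L, M) = M/2 + M/M = M*(½) + 1 = M/2 + 1 = 1 + M/2)
E(H(-12/(-1)), 68) - 7323 = (1 + (½)*68) - 7323 = (1 + 34) - 7323 = 35 - 7323 = -7288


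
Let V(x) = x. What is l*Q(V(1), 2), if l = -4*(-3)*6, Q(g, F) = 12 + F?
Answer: 1008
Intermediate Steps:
l = 72 (l = 12*6 = 72)
l*Q(V(1), 2) = 72*(12 + 2) = 72*14 = 1008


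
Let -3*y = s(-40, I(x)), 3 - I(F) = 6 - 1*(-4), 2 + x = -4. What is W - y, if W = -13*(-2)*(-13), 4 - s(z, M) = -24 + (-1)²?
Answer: -329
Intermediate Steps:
x = -6 (x = -2 - 4 = -6)
I(F) = -7 (I(F) = 3 - (6 - 1*(-4)) = 3 - (6 + 4) = 3 - 1*10 = 3 - 10 = -7)
s(z, M) = 27 (s(z, M) = 4 - (-24 + (-1)²) = 4 - (-24 + 1) = 4 - 1*(-23) = 4 + 23 = 27)
y = -9 (y = -⅓*27 = -9)
W = -338 (W = 26*(-13) = -338)
W - y = -338 - 1*(-9) = -338 + 9 = -329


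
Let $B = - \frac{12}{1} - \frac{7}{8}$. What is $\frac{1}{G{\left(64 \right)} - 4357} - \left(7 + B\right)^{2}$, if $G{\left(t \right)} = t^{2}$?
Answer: $- \frac{576613}{16704} \approx -34.519$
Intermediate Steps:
$B = - \frac{103}{8}$ ($B = \left(-12\right) 1 - \frac{7}{8} = -12 - \frac{7}{8} = - \frac{103}{8} \approx -12.875$)
$\frac{1}{G{\left(64 \right)} - 4357} - \left(7 + B\right)^{2} = \frac{1}{64^{2} - 4357} - \left(7 - \frac{103}{8}\right)^{2} = \frac{1}{4096 - 4357} - \left(- \frac{47}{8}\right)^{2} = \frac{1}{-261} - \frac{2209}{64} = - \frac{1}{261} - \frac{2209}{64} = - \frac{576613}{16704}$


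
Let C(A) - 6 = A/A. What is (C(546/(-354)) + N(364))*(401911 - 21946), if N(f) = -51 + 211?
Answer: 63454155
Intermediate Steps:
N(f) = 160
C(A) = 7 (C(A) = 6 + A/A = 6 + 1 = 7)
(C(546/(-354)) + N(364))*(401911 - 21946) = (7 + 160)*(401911 - 21946) = 167*379965 = 63454155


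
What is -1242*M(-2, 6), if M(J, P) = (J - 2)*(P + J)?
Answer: 19872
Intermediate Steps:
M(J, P) = (-2 + J)*(J + P)
-1242*M(-2, 6) = -1242*((-2)² - 2*(-2) - 2*6 - 2*6) = -1242*(4 + 4 - 12 - 12) = -1242*(-16) = 19872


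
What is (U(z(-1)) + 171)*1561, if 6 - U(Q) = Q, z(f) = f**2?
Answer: 274736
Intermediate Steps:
U(Q) = 6 - Q
(U(z(-1)) + 171)*1561 = ((6 - 1*(-1)**2) + 171)*1561 = ((6 - 1*1) + 171)*1561 = ((6 - 1) + 171)*1561 = (5 + 171)*1561 = 176*1561 = 274736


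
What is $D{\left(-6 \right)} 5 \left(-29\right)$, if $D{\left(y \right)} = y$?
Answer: $870$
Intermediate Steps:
$D{\left(-6 \right)} 5 \left(-29\right) = \left(-6\right) 5 \left(-29\right) = \left(-30\right) \left(-29\right) = 870$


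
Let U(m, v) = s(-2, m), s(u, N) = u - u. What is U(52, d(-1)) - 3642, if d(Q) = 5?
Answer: -3642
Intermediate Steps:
s(u, N) = 0
U(m, v) = 0
U(52, d(-1)) - 3642 = 0 - 3642 = -3642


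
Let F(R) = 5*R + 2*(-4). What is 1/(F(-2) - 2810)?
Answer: -1/2828 ≈ -0.00035361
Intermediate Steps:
F(R) = -8 + 5*R (F(R) = 5*R - 8 = -8 + 5*R)
1/(F(-2) - 2810) = 1/((-8 + 5*(-2)) - 2810) = 1/((-8 - 10) - 2810) = 1/(-18 - 2810) = 1/(-2828) = -1/2828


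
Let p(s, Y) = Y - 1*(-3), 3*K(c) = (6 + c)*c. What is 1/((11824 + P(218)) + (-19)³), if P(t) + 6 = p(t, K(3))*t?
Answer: 1/7575 ≈ 0.00013201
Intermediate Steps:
K(c) = c*(6 + c)/3 (K(c) = ((6 + c)*c)/3 = (c*(6 + c))/3 = c*(6 + c)/3)
p(s, Y) = 3 + Y (p(s, Y) = Y + 3 = 3 + Y)
P(t) = -6 + 12*t (P(t) = -6 + (3 + (⅓)*3*(6 + 3))*t = -6 + (3 + (⅓)*3*9)*t = -6 + (3 + 9)*t = -6 + 12*t)
1/((11824 + P(218)) + (-19)³) = 1/((11824 + (-6 + 12*218)) + (-19)³) = 1/((11824 + (-6 + 2616)) - 6859) = 1/((11824 + 2610) - 6859) = 1/(14434 - 6859) = 1/7575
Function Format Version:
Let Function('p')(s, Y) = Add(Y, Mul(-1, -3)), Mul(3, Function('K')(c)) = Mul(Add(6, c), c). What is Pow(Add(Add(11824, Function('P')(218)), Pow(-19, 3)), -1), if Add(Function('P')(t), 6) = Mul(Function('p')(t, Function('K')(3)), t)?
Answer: Rational(1, 7575) ≈ 0.00013201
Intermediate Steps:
Function('K')(c) = Mul(Rational(1, 3), c, Add(6, c)) (Function('K')(c) = Mul(Rational(1, 3), Mul(Add(6, c), c)) = Mul(Rational(1, 3), Mul(c, Add(6, c))) = Mul(Rational(1, 3), c, Add(6, c)))
Function('p')(s, Y) = Add(3, Y) (Function('p')(s, Y) = Add(Y, 3) = Add(3, Y))
Function('P')(t) = Add(-6, Mul(12, t)) (Function('P')(t) = Add(-6, Mul(Add(3, Mul(Rational(1, 3), 3, Add(6, 3))), t)) = Add(-6, Mul(Add(3, Mul(Rational(1, 3), 3, 9)), t)) = Add(-6, Mul(Add(3, 9), t)) = Add(-6, Mul(12, t)))
Pow(Add(Add(11824, Function('P')(218)), Pow(-19, 3)), -1) = Pow(Add(Add(11824, Add(-6, Mul(12, 218))), Pow(-19, 3)), -1) = Pow(Add(Add(11824, Add(-6, 2616)), -6859), -1) = Pow(Add(Add(11824, 2610), -6859), -1) = Pow(Add(14434, -6859), -1) = Pow(7575, -1) = Rational(1, 7575)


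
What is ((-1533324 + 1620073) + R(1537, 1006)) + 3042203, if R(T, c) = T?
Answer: 3130489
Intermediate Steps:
((-1533324 + 1620073) + R(1537, 1006)) + 3042203 = ((-1533324 + 1620073) + 1537) + 3042203 = (86749 + 1537) + 3042203 = 88286 + 3042203 = 3130489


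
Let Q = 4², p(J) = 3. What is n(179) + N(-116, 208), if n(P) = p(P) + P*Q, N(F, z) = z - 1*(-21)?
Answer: 3096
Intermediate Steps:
Q = 16
N(F, z) = 21 + z (N(F, z) = z + 21 = 21 + z)
n(P) = 3 + 16*P (n(P) = 3 + P*16 = 3 + 16*P)
n(179) + N(-116, 208) = (3 + 16*179) + (21 + 208) = (3 + 2864) + 229 = 2867 + 229 = 3096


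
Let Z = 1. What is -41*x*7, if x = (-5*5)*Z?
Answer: 7175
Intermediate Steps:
x = -25 (x = -5*5*1 = -25*1 = -25)
-41*x*7 = -41*(-25)*7 = 1025*7 = 7175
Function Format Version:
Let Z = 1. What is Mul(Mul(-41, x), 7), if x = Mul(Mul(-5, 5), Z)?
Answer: 7175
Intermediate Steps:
x = -25 (x = Mul(Mul(-5, 5), 1) = Mul(-25, 1) = -25)
Mul(Mul(-41, x), 7) = Mul(Mul(-41, -25), 7) = Mul(1025, 7) = 7175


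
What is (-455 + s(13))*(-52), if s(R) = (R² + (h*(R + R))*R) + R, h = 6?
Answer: -91260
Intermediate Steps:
s(R) = R + 13*R² (s(R) = (R² + (6*(R + R))*R) + R = (R² + (6*(2*R))*R) + R = (R² + (12*R)*R) + R = (R² + 12*R²) + R = 13*R² + R = R + 13*R²)
(-455 + s(13))*(-52) = (-455 + 13*(1 + 13*13))*(-52) = (-455 + 13*(1 + 169))*(-52) = (-455 + 13*170)*(-52) = (-455 + 2210)*(-52) = 1755*(-52) = -91260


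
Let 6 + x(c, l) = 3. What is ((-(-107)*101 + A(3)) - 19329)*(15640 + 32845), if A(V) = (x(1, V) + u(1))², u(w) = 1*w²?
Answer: -412995230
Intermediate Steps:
x(c, l) = -3 (x(c, l) = -6 + 3 = -3)
u(w) = w²
A(V) = 4 (A(V) = (-3 + 1²)² = (-3 + 1)² = (-2)² = 4)
((-(-107)*101 + A(3)) - 19329)*(15640 + 32845) = ((-(-107)*101 + 4) - 19329)*(15640 + 32845) = ((-107*(-101) + 4) - 19329)*48485 = ((10807 + 4) - 19329)*48485 = (10811 - 19329)*48485 = -8518*48485 = -412995230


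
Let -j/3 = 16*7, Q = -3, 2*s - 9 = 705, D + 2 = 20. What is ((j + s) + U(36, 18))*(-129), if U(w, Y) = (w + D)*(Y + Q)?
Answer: -107199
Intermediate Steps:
D = 18 (D = -2 + 20 = 18)
s = 357 (s = 9/2 + (½)*705 = 9/2 + 705/2 = 357)
U(w, Y) = (-3 + Y)*(18 + w) (U(w, Y) = (w + 18)*(Y - 3) = (18 + w)*(-3 + Y) = (-3 + Y)*(18 + w))
j = -336 (j = -48*7 = -3*112 = -336)
((j + s) + U(36, 18))*(-129) = ((-336 + 357) + (-54 - 3*36 + 18*18 + 18*36))*(-129) = (21 + (-54 - 108 + 324 + 648))*(-129) = (21 + 810)*(-129) = 831*(-129) = -107199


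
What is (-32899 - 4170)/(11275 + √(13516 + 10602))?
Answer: -21997525/6689553 + 1951*√24118/6689553 ≈ -3.2430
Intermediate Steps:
(-32899 - 4170)/(11275 + √(13516 + 10602)) = -37069/(11275 + √24118)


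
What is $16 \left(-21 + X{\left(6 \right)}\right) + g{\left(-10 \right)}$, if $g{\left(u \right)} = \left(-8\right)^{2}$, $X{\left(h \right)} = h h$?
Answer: $304$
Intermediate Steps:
$X{\left(h \right)} = h^{2}$
$g{\left(u \right)} = 64$
$16 \left(-21 + X{\left(6 \right)}\right) + g{\left(-10 \right)} = 16 \left(-21 + 6^{2}\right) + 64 = 16 \left(-21 + 36\right) + 64 = 16 \cdot 15 + 64 = 240 + 64 = 304$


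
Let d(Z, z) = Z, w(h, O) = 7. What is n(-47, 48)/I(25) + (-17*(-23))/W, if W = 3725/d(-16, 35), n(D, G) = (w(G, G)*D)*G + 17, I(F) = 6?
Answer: -58799411/22350 ≈ -2630.8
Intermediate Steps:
n(D, G) = 17 + 7*D*G (n(D, G) = (7*D)*G + 17 = 7*D*G + 17 = 17 + 7*D*G)
W = -3725/16 (W = 3725/(-16) = 3725*(-1/16) = -3725/16 ≈ -232.81)
n(-47, 48)/I(25) + (-17*(-23))/W = (17 + 7*(-47)*48)/6 + (-17*(-23))/(-3725/16) = (17 - 15792)*(⅙) + 391*(-16/3725) = -15775*⅙ - 6256/3725 = -15775/6 - 6256/3725 = -58799411/22350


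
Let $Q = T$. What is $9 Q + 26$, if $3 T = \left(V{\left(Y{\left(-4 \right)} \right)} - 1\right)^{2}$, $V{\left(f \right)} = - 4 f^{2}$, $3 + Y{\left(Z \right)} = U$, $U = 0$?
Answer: $4133$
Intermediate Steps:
$Y{\left(Z \right)} = -3$ ($Y{\left(Z \right)} = -3 + 0 = -3$)
$T = \frac{1369}{3}$ ($T = \frac{\left(- 4 \left(-3\right)^{2} - 1\right)^{2}}{3} = \frac{\left(\left(-4\right) 9 - 1\right)^{2}}{3} = \frac{\left(-36 - 1\right)^{2}}{3} = \frac{\left(-37\right)^{2}}{3} = \frac{1}{3} \cdot 1369 = \frac{1369}{3} \approx 456.33$)
$Q = \frac{1369}{3} \approx 456.33$
$9 Q + 26 = 9 \cdot \frac{1369}{3} + 26 = 4107 + 26 = 4133$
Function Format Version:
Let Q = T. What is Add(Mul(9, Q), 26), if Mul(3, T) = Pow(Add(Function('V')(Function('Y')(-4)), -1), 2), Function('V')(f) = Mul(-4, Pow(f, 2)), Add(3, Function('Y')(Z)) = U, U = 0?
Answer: 4133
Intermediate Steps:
Function('Y')(Z) = -3 (Function('Y')(Z) = Add(-3, 0) = -3)
T = Rational(1369, 3) (T = Mul(Rational(1, 3), Pow(Add(Mul(-4, Pow(-3, 2)), -1), 2)) = Mul(Rational(1, 3), Pow(Add(Mul(-4, 9), -1), 2)) = Mul(Rational(1, 3), Pow(Add(-36, -1), 2)) = Mul(Rational(1, 3), Pow(-37, 2)) = Mul(Rational(1, 3), 1369) = Rational(1369, 3) ≈ 456.33)
Q = Rational(1369, 3) ≈ 456.33
Add(Mul(9, Q), 26) = Add(Mul(9, Rational(1369, 3)), 26) = Add(4107, 26) = 4133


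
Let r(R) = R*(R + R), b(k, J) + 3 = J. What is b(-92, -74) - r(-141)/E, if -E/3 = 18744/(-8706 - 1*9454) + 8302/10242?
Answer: -154271707621/2575733 ≈ -59894.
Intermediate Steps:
b(k, J) = -3 + J
r(R) = 2*R**2 (r(R) = R*(2*R) = 2*R**2)
E = 2575733/3874890 (E = -3*(18744/(-8706 - 1*9454) + 8302/10242) = -3*(18744/(-8706 - 9454) + 8302*(1/10242)) = -3*(18744/(-18160) + 4151/5121) = -3*(18744*(-1/18160) + 4151/5121) = -3*(-2343/2270 + 4151/5121) = -3*(-2575733/11624670) = 2575733/3874890 ≈ 0.66472)
b(-92, -74) - r(-141)/E = (-3 - 74) - 2*(-141)**2/2575733/3874890 = -77 - 2*19881*3874890/2575733 = -77 - 39762*3874890/2575733 = -77 - 1*154073376180/2575733 = -77 - 154073376180/2575733 = -154271707621/2575733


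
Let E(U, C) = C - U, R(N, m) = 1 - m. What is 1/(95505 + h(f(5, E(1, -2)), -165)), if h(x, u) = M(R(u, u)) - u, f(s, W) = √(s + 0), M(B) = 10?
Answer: 1/95680 ≈ 1.0452e-5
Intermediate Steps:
f(s, W) = √s
h(x, u) = 10 - u
1/(95505 + h(f(5, E(1, -2)), -165)) = 1/(95505 + (10 - 1*(-165))) = 1/(95505 + (10 + 165)) = 1/(95505 + 175) = 1/95680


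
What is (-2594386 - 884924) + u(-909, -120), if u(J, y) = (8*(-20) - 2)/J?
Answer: -351410292/101 ≈ -3.4793e+6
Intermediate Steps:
u(J, y) = -162/J (u(J, y) = (-160 - 2)/J = -162/J)
(-2594386 - 884924) + u(-909, -120) = (-2594386 - 884924) - 162/(-909) = -3479310 - 162*(-1/909) = -3479310 + 18/101 = -351410292/101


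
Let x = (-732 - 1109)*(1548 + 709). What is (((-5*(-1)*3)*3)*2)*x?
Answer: -373962330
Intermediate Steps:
x = -4155137 (x = -1841*2257 = -4155137)
(((-5*(-1)*3)*3)*2)*x = (((-5*(-1)*3)*3)*2)*(-4155137) = (((5*3)*3)*2)*(-4155137) = ((15*3)*2)*(-4155137) = (45*2)*(-4155137) = 90*(-4155137) = -373962330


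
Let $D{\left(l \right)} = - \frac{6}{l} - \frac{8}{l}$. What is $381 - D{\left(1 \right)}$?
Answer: $395$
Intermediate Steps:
$D{\left(l \right)} = - \frac{14}{l}$
$381 - D{\left(1 \right)} = 381 - - \frac{14}{1} = 381 - \left(-14\right) 1 = 381 - -14 = 381 + 14 = 395$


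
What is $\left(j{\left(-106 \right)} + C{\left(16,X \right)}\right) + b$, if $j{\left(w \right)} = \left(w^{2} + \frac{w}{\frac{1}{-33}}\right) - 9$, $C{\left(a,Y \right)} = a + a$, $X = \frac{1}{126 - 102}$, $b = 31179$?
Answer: $45936$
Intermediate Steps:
$X = \frac{1}{24} \approx 0.041667$
$C{\left(a,Y \right)} = 2 a$
$j{\left(w \right)} = -9 + w^{2} - 33 w$ ($j{\left(w \right)} = \left(w^{2} + \frac{w}{- \frac{1}{33}}\right) - 9 = \left(w^{2} - 33 w\right) - 9 = -9 + w^{2} - 33 w$)
$\left(j{\left(-106 \right)} + C{\left(16,X \right)}\right) + b = \left(\left(-9 + \left(-106\right)^{2} - -3498\right) + 2 \cdot 16\right) + 31179 = \left(\left(-9 + 11236 + 3498\right) + 32\right) + 31179 = \left(14725 + 32\right) + 31179 = 14757 + 31179 = 45936$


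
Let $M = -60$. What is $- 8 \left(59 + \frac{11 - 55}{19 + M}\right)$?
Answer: $- \frac{19704}{41} \approx -480.59$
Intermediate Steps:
$- 8 \left(59 + \frac{11 - 55}{19 + M}\right) = - 8 \left(59 + \frac{11 - 55}{19 - 60}\right) = - 8 \left(59 - \frac{44}{-41}\right) = - 8 \left(59 - - \frac{44}{41}\right) = - 8 \left(59 + \frac{44}{41}\right) = \left(-8\right) \frac{2463}{41} = - \frac{19704}{41}$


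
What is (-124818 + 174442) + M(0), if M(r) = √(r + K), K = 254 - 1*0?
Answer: 49624 + √254 ≈ 49640.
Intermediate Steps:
K = 254 (K = 254 + 0 = 254)
M(r) = √(254 + r) (M(r) = √(r + 254) = √(254 + r))
(-124818 + 174442) + M(0) = (-124818 + 174442) + √(254 + 0) = 49624 + √254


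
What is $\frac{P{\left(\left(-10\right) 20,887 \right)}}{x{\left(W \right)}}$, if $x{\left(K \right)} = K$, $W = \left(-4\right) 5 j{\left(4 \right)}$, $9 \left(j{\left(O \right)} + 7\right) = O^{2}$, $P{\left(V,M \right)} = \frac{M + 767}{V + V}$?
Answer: $- \frac{7443}{188000} \approx -0.03959$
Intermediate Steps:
$P{\left(V,M \right)} = \frac{767 + M}{2 V}$
$j{\left(O \right)} = -7 + \frac{O^{2}}{9}$
$W = \frac{940}{9}$ ($W = \left(-4\right) 5 \left(-7 + \frac{4^{2}}{9}\right) = - 20 \left(-7 + \frac{1}{9} \cdot 16\right) = - 20 \left(-7 + \frac{16}{9}\right) = \left(-20\right) \left(- \frac{47}{9}\right) = \frac{940}{9} \approx 104.44$)
$\frac{P{\left(\left(-10\right) 20,887 \right)}}{x{\left(W \right)}} = \frac{\frac{1}{2} \frac{1}{\left(-10\right) 20} \left(767 + 887\right)}{\frac{940}{9}} = \frac{1}{2} \frac{1}{-200} \cdot 1654 \cdot \frac{9}{940} = \frac{1}{2} \left(- \frac{1}{200}\right) 1654 \cdot \frac{9}{940} = \left(- \frac{827}{200}\right) \frac{9}{940} = - \frac{7443}{188000}$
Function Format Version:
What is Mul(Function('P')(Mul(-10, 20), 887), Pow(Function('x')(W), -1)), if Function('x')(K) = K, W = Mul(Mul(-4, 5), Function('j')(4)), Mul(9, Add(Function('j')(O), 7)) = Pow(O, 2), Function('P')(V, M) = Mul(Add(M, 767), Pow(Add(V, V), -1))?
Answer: Rational(-7443, 188000) ≈ -0.039590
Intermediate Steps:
Function('P')(V, M) = Mul(Rational(1, 2), Pow(V, -1), Add(767, M)) (Function('P')(V, M) = Mul(Add(767, M), Pow(Mul(2, V), -1)) = Mul(Add(767, M), Mul(Rational(1, 2), Pow(V, -1))) = Mul(Rational(1, 2), Pow(V, -1), Add(767, M)))
Function('j')(O) = Add(-7, Mul(Rational(1, 9), Pow(O, 2)))
W = Rational(940, 9) (W = Mul(Mul(-4, 5), Add(-7, Mul(Rational(1, 9), Pow(4, 2)))) = Mul(-20, Add(-7, Mul(Rational(1, 9), 16))) = Mul(-20, Add(-7, Rational(16, 9))) = Mul(-20, Rational(-47, 9)) = Rational(940, 9) ≈ 104.44)
Mul(Function('P')(Mul(-10, 20), 887), Pow(Function('x')(W), -1)) = Mul(Mul(Rational(1, 2), Pow(Mul(-10, 20), -1), Add(767, 887)), Pow(Rational(940, 9), -1)) = Mul(Mul(Rational(1, 2), Pow(-200, -1), 1654), Rational(9, 940)) = Mul(Mul(Rational(1, 2), Rational(-1, 200), 1654), Rational(9, 940)) = Mul(Rational(-827, 200), Rational(9, 940)) = Rational(-7443, 188000)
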